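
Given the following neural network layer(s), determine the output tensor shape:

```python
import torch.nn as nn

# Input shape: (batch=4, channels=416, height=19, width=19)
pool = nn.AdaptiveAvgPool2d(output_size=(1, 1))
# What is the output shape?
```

Input: (4, 416, 19, 19) -> Output: (4, 416, 1, 1)

Answer: (4, 416, 1, 1)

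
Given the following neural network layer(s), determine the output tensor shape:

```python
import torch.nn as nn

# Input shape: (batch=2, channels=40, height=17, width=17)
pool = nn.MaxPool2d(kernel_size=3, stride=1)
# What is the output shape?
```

Input: (2, 40, 17, 17) -> Output: (2, 40, 15, 15)

Answer: (2, 40, 15, 15)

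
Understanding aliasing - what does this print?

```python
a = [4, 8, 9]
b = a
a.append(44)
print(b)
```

Key concept: basic list aliasing.
Step by step:
`a = [4, 8, 9]` → a = [4, 8, 9]
`b = a` → b = [4, 8, 9] (same object as a)
`a.append(44)` → a = [4, 8, 9, 44] (same object as b); b = [4, 8, 9, 44] (same object as a)
`print(b)` → prints [4, 8, 9, 44]

Answer: [4, 8, 9, 44]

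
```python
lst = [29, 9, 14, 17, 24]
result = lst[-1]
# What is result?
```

Trace:
`lst = [29, 9, 14, 17, 24]` → lst = [29, 9, 14, 17, 24]
`result = lst[-1]` → result = 24
So result = 24

Answer: 24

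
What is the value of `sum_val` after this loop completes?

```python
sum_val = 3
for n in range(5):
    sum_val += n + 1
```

Start at 3, add 1 to 5 = 18
`sum_val` takes the values: 3 → 4 → 6 → 9 → 13 → 18

Answer: 18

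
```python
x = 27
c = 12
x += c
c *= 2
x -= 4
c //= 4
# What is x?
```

Trace:
`x = 27` → x = 27
`c = 12` → c = 12
`x += c` → x = 39
`c *= 2` → c = 24
`x -= 4` → x = 35
`c //= 4` → c = 6
So x = 35

Answer: 35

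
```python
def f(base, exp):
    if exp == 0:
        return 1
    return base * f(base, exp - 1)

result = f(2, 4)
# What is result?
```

f(2, 4) = 2 * 2 * 2 * 2 = 16

Answer: 16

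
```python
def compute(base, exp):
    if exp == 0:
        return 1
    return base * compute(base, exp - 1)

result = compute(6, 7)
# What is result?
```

compute(6, 7) = 6 * 6 * 6 * 6 * 6 * 6 * 6 = 279936

Answer: 279936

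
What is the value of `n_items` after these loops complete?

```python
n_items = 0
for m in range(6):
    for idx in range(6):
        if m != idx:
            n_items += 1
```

6² - 6 (exclude diagonal)
`n_items` takes the values: 0 → 1 → 2 → 3 → 4 → 5 → 6 → 7 → 8 → 9 → 10 → 11 → 12 → 13 → 14 → 15 → 16 → 17 → 18 → 19 → 20 → 21 → 22 → 23 → 24 → 25 → 26 → 27 → 28 → 29 → 30

Answer: 30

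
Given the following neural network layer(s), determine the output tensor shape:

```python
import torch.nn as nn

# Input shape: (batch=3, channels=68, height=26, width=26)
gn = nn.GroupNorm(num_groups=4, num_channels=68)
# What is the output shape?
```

Input: (3, 68, 26, 26) -> Output: (3, 68, 26, 26)

Answer: (3, 68, 26, 26)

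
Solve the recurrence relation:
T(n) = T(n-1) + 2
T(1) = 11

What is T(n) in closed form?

Unrolling: T(n) = T(1) + 2·(n-1) = 11 + 2(n-1) = 2n + 9.

Answer: T(n) = 2n + 9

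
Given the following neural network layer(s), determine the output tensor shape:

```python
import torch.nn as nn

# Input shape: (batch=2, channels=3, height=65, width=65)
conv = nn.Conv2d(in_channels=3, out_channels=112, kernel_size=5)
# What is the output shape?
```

Input: (2, 3, 65, 65) -> Output: (2, 112, 61, 61)

Answer: (2, 112, 61, 61)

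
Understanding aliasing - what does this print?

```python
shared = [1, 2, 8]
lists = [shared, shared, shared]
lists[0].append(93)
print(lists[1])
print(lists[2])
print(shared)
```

Key concept: list of same reference.
Step by step:
`shared = [1, 2, 8]` → shared = [1, 2, 8]
`lists = [shared, shared, shared]` → lists = [[1, 2, 8], [1, 2, 8], [1, 2, 8]]
`lists[0].append(93)` → shared = [1, 2, 8, 93]; lists = [[1, 2, 8, 93], [1, 2, 8, 93], [1, 2, 8, 93]]
`print(lists[1])` → prints [1, 2, 8, 93]
`print(lists[2])` → prints [1, 2, 8, 93]
`print(shared)` → prints [1, 2, 8, 93]

Answer:
[1, 2, 8, 93]
[1, 2, 8, 93]
[1, 2, 8, 93]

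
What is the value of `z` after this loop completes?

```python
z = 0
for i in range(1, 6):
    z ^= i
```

XOR of 1 to 5
`z` takes the values: 0 → 1 → 3 → 0 → 4 → 1

Answer: 1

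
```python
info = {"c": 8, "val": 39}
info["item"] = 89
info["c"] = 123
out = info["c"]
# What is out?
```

Trace:
`info = {"c": 8, "val": 39}` → info = {'c': 8, 'val': 39}
`info["item"] = 89` → info = {'c': 8, 'val': 39, 'item': 89}
`info["c"] = 123` → info = {'c': 123, 'val': 39, 'item': 89}
`out = info["c"]` → out = 123
So out = 123

Answer: 123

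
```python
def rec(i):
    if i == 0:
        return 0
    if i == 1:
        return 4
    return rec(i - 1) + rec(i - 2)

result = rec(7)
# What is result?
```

Build up from base cases: rec(0)=0, rec(1)=4, rec(2)=4, rec(3)=8, rec(4)=12, rec(5)=20, rec(6)=32, ..., rec(7)=52

Answer: 52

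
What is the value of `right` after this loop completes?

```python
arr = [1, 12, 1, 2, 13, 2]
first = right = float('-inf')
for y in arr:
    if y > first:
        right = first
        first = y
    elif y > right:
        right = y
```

Second largest (with repeats) in [1, 12, 1, 2, 13, 2]
`right` takes the values: -inf → 1 → 2 → 12

Answer: 12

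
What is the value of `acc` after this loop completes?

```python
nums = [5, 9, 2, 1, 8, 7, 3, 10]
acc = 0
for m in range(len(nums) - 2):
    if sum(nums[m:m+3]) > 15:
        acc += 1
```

Count windows with sum > 15
`acc` takes the values: 0 → 1 → 2 → 3 → 4

Answer: 4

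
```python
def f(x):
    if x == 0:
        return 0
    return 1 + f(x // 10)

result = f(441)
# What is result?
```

Count of digits of 441: 3

Answer: 3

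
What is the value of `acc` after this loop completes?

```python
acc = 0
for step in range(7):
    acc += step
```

Sum of 0 to 6 = 21
`acc` takes the values: 0 → 1 → 3 → 6 → 10 → 15 → 21

Answer: 21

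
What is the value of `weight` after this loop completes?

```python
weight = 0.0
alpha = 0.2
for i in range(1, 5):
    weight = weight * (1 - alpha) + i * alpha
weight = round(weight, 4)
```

Moving average with lr=0.2
`weight` takes the values: 0.0 → 0.2 → 0.56 → 1.048 → 1.6384

Answer: 1.6384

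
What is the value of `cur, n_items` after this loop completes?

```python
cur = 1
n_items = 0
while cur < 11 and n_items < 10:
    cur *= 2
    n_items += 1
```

Double until >= 11 or 10 iterations
`cur, n_items` takes the values: (1, 0) → (2, 0) → (2, 1) → (4, 1) → (4, 2) → (8, 2) → (8, 3) → (16, 3) → (16, 4)

Answer: 16, 4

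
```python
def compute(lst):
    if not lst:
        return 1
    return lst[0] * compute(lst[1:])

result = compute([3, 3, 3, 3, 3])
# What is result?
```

Product over [3, 3, 3, 3, 3] = 3 * 3 * 3 * 3 * 3 = 243

Answer: 243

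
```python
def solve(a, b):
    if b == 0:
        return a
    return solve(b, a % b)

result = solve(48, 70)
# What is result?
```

solve(48, 70) -> solve(70, 48) -> solve(48, 22) -> solve(22, 4) -> solve(4, 2) -> solve(2, 0) -> 2

Answer: 2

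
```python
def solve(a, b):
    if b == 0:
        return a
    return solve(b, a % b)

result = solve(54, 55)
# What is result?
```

solve(54, 55) -> solve(55, 54) -> solve(54, 1) -> solve(1, 0) -> 1

Answer: 1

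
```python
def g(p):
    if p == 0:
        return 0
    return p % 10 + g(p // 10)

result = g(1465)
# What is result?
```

Sum of digits of 1465: 5 + 6 + 4 + 1 = 16

Answer: 16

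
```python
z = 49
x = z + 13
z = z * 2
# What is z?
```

Trace:
`z = 49` → z = 49
`x = z + 13` → x = 62
`z = z * 2` → z = 98
So z = 98

Answer: 98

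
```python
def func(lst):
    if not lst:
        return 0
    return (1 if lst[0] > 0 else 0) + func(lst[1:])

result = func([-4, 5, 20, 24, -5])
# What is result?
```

Count of positive elements in [-4, 5, 20, 24, -5] = 3

Answer: 3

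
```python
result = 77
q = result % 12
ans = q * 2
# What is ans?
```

Trace:
`result = 77` → result = 77
`q = result % 12` → q = 5
`ans = q * 2` → ans = 10
So ans = 10

Answer: 10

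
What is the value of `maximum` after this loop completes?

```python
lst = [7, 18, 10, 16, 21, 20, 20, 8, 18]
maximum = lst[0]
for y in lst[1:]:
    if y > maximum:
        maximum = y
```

Maximum of [7, 18, 10, 16, 21, 20, 20, 8, 18]
`maximum` takes the values: 7 → 18 → 21

Answer: 21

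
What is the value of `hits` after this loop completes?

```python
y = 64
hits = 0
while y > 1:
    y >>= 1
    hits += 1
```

Count right shifts until 1
`hits` takes the values: 0 → 1 → 2 → 3 → 4 → 5 → 6

Answer: 6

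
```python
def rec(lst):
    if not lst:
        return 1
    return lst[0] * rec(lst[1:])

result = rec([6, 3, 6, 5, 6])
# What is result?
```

Product over [6, 3, 6, 5, 6] = 6 * 3 * 6 * 5 * 6 = 3240

Answer: 3240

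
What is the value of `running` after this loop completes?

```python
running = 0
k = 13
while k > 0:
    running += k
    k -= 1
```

Sum 13 down to 1
`running` takes the values: 0 → 13 → 25 → 36 → 46 → 55 → 63 → 70 → 76 → 81 → 85 → 88 → 90 → 91

Answer: 91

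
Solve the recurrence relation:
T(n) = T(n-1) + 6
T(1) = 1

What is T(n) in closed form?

Unrolling: T(n) = T(1) + 6·(n-1) = 1 + 6(n-1) = 6n - 5.

Answer: T(n) = 6n - 5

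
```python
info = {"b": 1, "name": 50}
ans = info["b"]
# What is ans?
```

Trace:
`info = {"b": 1, "name": 50}` → info = {'b': 1, 'name': 50}
`ans = info["b"]` → ans = 1
So ans = 1

Answer: 1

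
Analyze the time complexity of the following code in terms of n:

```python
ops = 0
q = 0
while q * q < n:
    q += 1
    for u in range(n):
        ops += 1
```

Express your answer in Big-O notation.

Each loop level contributes: √n × n. Multiplying the contributions gives O(n√n).

Answer: O(n√n)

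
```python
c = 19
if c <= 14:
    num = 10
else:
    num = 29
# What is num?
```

Trace:
`c = 19` → c = 19
`if c <= 14: ...` → c <= 14 is False, take else branch → num = 29
So num = 29

Answer: 29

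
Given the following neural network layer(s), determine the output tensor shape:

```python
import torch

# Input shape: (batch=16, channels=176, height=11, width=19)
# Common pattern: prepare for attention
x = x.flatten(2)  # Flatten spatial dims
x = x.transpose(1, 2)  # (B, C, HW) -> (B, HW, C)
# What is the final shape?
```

Input: (16, 176, 11, 19) -> after flatten(2): (16, 176, 209) -> Output: (16, 209, 176)

Answer: (16, 209, 176)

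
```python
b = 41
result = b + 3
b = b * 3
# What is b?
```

Trace:
`b = 41` → b = 41
`result = b + 3` → result = 44
`b = b * 3` → b = 123
So b = 123

Answer: 123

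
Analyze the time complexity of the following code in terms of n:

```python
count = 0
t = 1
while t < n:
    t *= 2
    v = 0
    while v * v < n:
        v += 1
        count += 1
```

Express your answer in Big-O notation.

Each loop level contributes: log n × √n. Multiplying the contributions gives O(√n log n).

Answer: O(√n log n)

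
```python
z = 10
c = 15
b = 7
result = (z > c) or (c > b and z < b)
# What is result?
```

Trace:
`z = 10` → z = 10
`c = 15` → c = 15
`b = 7` → b = 7
`result = (z > c) or (c > b and z < b)` → result = False
So result = False

Answer: False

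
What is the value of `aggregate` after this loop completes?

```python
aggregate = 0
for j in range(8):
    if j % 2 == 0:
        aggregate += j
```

Sum of even numbers 0 to 7
`aggregate` takes the values: 0 → 2 → 6 → 12

Answer: 12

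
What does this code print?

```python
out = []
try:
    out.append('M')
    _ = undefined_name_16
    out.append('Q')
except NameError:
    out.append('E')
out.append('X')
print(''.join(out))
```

Execution trace: 'M' (try body) → 'E' (except NameError) → 'X' (after the try/except). Output: MEX

Answer: MEX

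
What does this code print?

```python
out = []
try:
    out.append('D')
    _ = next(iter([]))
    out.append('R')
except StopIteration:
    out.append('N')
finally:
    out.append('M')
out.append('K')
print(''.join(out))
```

Execution trace: 'D' (try body) → 'N' (except StopIteration) → 'M' (finally) → 'K' (after the try/except). Output: DNMK

Answer: DNMK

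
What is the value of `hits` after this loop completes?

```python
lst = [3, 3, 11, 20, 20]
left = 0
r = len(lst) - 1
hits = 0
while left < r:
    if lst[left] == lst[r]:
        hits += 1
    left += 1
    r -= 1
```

Count matching pairs from ends
`hits` takes the values: 0

Answer: 0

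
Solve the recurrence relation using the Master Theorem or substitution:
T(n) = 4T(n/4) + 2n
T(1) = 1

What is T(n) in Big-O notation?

By Master Theorem: a=4, b=4, f(n)=2n. Since log_4(4) = 1 and f(n) = Θ(n^1), Case 2 applies. T(n) = O(n log n).

Answer: O(n log n)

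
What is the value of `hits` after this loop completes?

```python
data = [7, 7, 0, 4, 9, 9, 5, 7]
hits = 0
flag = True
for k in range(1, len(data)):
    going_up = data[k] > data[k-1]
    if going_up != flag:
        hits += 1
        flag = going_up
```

Count direction changes in [7, 7, 0, 4, 9, 9, 5, 7]
`hits` takes the values: 0 → 1 → 2 → 3 → 4

Answer: 4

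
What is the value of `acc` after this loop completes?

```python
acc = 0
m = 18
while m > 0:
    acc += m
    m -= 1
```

Sum 18 down to 1
`acc` takes the values: 0 → 18 → 35 → 51 → 66 → 80 → 93 → 105 → 116 → 126 → 135 → 143 → 150 → 156 → 161 → 165 → 168 → 170 → 171

Answer: 171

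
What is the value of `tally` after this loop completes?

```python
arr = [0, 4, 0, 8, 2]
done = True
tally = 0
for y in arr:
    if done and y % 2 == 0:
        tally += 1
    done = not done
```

Count even values at even positions
`tally` takes the values: 0 → 1 → 2 → 3

Answer: 3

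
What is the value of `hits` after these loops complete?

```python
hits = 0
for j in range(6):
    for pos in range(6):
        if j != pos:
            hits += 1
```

6² - 6 (exclude diagonal)
`hits` takes the values: 0 → 1 → 2 → 3 → 4 → 5 → 6 → 7 → 8 → 9 → 10 → 11 → 12 → 13 → 14 → 15 → 16 → 17 → 18 → 19 → 20 → 21 → 22 → 23 → 24 → 25 → 26 → 27 → 28 → 29 → 30

Answer: 30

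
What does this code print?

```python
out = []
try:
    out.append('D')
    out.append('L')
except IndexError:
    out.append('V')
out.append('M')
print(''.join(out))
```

Execution trace: 'D' (try body) → 'L' (try body, no exception) → 'M' (after the try/except). Output: DLM

Answer: DLM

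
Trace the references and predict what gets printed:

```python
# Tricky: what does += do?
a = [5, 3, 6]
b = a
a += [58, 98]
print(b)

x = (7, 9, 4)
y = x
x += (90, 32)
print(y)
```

Key concept: += behavior differs for mutable vs immutable.
Step by step:
`a = [5, 3, 6]` → a = [5, 3, 6]
`b = a` → b = [5, 3, 6] (same object as a)
`a += [58, 98]` → a = [5, 3, 6, 58, 98] (same object as b); b = [5, 3, 6, 58, 98] (same object as a)
`print(b)` → prints [5, 3, 6, 58, 98]
`x = (7, 9, 4)` → x = (7, 9, 4)
`y = x` → y = (7, 9, 4)
`x += (90, 32)` → x = (7, 9, 4, 90, 32)
`print(y)` → prints (7, 9, 4)

Answer:
[5, 3, 6, 58, 98]
(7, 9, 4)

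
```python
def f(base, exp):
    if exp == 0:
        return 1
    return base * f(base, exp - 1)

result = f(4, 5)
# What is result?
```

f(4, 5) = 4 * 4 * 4 * 4 * 4 = 1024

Answer: 1024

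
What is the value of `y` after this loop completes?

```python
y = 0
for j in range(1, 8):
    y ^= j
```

XOR of 1 to 7
`y` takes the values: 0 → 1 → 3 → 0 → 4 → 1 → 7 → 0

Answer: 0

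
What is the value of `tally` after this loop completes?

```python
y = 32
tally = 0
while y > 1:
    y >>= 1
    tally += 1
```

Count right shifts until 1
`tally` takes the values: 0 → 1 → 2 → 3 → 4 → 5

Answer: 5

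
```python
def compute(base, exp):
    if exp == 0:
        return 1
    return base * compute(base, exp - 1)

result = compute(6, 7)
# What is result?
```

compute(6, 7) = 6 * 6 * 6 * 6 * 6 * 6 * 6 = 279936

Answer: 279936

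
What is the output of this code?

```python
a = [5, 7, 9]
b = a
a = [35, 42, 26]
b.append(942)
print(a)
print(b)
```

Key concept: rebinding vs mutation: a is rebound to a new list, b still points at the original.
Step by step:
`a = [5, 7, 9]` → a = [5, 7, 9]
`b = a` → b = [5, 7, 9] (same object as a)
`a = [35, 42, 26]` → a = [35, 42, 26]
`b.append(942)` → b = [5, 7, 9, 942]
`print(a)` → prints [35, 42, 26]
`print(b)` → prints [5, 7, 9, 942]

Answer:
[35, 42, 26]
[5, 7, 9, 942]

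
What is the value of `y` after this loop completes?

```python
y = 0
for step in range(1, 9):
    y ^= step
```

XOR of 1 to 8
`y` takes the values: 0 → 1 → 3 → 0 → 4 → 1 → 7 → 0 → 8

Answer: 8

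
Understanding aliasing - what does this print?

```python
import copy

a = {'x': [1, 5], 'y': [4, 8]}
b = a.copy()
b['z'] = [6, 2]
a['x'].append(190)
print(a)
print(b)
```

Key concept: shallow copy of dict with mutable values.
Step by step:
`a = {'x': [1, 5], 'y': [4, 8]}` → a = {'x': [1, 5], 'y': [4, 8]}
`b = a.copy()` → b = {'x': [1, 5], 'y': [4, 8]}
`b['z'] = [6, 2]` → b = {'x': [1, 5], 'y': [4, 8], 'z': [6, 2]}
`a['x'].append(190)` → a = {'x': [1, 5, 190], 'y': [4, 8]}; b = {'x': [1, 5, 190], 'y': [4, 8], 'z': [6, 2]}
`print(a)` → prints {'x': [1, 5, 190], 'y': [4, 8]}
`print(b)` → prints {'x': [1, 5, 190], 'y': [4, 8], 'z': [6, 2]}

Answer:
{'x': [1, 5, 190], 'y': [4, 8]}
{'x': [1, 5, 190], 'y': [4, 8], 'z': [6, 2]}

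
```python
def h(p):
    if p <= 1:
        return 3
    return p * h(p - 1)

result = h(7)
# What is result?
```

h(7) = 7 * 6 * 5 * 4 * 3 * 2 * 3 = 15120

Answer: 15120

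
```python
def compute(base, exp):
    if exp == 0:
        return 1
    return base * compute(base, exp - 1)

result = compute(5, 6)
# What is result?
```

compute(5, 6) = 5 * 5 * 5 * 5 * 5 * 5 = 15625

Answer: 15625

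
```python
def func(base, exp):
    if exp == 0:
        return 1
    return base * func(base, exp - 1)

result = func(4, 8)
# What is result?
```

func(4, 8) = 4 * 4 * 4 * 4 * 4 * 4 * 4 * 4 = 65536

Answer: 65536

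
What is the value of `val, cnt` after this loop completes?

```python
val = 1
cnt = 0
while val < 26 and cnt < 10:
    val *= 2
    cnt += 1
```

Double until >= 26 or 10 iterations
`val, cnt` takes the values: (1, 0) → (2, 0) → (2, 1) → (4, 1) → (4, 2) → (8, 2) → (8, 3) → (16, 3) → (16, 4) → (32, 4) → (32, 5)

Answer: 32, 5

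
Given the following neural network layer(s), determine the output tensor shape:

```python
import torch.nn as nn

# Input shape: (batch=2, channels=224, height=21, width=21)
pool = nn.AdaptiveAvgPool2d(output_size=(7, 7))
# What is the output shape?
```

Input: (2, 224, 21, 21) -> Output: (2, 224, 7, 7)

Answer: (2, 224, 7, 7)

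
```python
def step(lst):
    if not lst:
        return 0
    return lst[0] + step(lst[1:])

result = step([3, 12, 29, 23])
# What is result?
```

3 + 12 + 29 + 23 + 0 = 67

Answer: 67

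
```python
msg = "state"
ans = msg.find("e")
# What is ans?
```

Trace:
`msg = "state"` → msg = 'state'
`ans = msg.find("e")` → ans = 4
So ans = 4

Answer: 4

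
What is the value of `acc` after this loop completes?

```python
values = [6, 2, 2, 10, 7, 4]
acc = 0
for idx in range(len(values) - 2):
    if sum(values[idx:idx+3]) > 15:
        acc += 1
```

Count windows with sum > 15
`acc` takes the values: 0 → 1 → 2

Answer: 2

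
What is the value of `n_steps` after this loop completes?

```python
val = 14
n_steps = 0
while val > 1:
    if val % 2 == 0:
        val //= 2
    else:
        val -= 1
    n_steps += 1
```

Steps to reduce 14 to 1
`n_steps` takes the values: 0 → 1 → 2 → 3 → 4 → 5

Answer: 5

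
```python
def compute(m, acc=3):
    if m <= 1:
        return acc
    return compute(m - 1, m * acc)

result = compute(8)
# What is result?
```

Accumulator trace (n, acc): (8, 3) -> (7, 24) -> (6, 168) -> (5, 1008) -> (4, 5040) -> (3, 20160) -> (2, 60480) -> (1, 120960) -> return 120960

Answer: 120960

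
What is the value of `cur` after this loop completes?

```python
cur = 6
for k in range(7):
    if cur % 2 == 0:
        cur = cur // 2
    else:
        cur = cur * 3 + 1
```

Collatz-style transformation from 6
`cur` takes the values: 6 → 3 → 10 → 5 → 16 → 8 → 4 → 2

Answer: 2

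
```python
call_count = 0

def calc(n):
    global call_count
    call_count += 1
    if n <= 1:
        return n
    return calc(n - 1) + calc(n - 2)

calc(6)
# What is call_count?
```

Calls(n) = 1 + Calls(n-1) + Calls(n-2); Calls(0)=Calls(1)=1. For n=6 this gives 25.

Answer: 25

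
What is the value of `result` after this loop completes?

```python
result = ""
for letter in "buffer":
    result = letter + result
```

Reverse 'buffer'
`result` takes the values: "" → "b" → "ub" → "fub" → "ffub" → "effub" → "reffub"

Answer: "reffub"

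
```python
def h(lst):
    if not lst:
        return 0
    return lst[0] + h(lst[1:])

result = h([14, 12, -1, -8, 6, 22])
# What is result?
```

14 + 12 + (-1) + (-8) + 6 + 22 + 0 = 45

Answer: 45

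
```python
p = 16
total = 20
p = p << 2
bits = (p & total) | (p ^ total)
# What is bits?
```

Trace:
`p = 16` → p = 16
`total = 20` → total = 20
`p = p << 2` → p = 64
`bits = (p & total) | (p ^ total)` → bits = 84
So bits = 84

Answer: 84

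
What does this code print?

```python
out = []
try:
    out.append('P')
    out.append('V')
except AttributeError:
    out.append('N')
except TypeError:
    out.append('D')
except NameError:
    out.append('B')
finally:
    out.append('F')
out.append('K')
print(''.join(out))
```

Execution trace: 'P' (try body) → 'V' (try body, no exception) → 'F' (finally) → 'K' (after the try/except). Output: PVFK

Answer: PVFK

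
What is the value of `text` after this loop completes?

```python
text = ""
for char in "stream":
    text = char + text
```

Reverse 'stream'
`text` takes the values: "" → "s" → "ts" → "rts" → "erts" → "aerts" → "maerts"

Answer: "maerts"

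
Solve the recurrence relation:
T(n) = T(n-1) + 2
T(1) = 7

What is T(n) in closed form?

Unrolling: T(n) = T(1) + 2·(n-1) = 7 + 2(n-1) = 2n + 5.

Answer: T(n) = 2n + 5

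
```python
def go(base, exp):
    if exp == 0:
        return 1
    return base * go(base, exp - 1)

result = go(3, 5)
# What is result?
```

go(3, 5) = 3 * 3 * 3 * 3 * 3 = 243

Answer: 243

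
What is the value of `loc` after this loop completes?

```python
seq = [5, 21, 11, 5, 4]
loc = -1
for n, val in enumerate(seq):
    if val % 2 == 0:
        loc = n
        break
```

First even number index in [5, 21, 11, 5, 4]
`loc` takes the values: -1 → 4

Answer: 4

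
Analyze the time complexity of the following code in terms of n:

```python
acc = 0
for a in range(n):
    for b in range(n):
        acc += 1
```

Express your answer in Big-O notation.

Each loop level contributes: n × n. Multiplying the contributions gives O(n^2).

Answer: O(n^2)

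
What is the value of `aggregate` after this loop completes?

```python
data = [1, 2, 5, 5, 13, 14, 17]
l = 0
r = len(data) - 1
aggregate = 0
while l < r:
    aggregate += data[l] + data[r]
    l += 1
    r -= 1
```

Sum of pairs from ends
`aggregate` takes the values: 0 → 18 → 34 → 52

Answer: 52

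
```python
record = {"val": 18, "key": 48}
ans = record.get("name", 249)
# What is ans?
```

Trace:
`record = {"val": 18, "key": 48}` → record = {'val': 18, 'key': 48}
`ans = record.get("name", 249)` → ans = 249
So ans = 249

Answer: 249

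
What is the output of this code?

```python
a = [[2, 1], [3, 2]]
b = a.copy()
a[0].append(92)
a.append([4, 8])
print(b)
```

Key concept: shallow copy with nested lists.
Step by step:
`a = [[2, 1], [3, 2]]` → a = [[2, 1], [3, 2]]
`b = a.copy()` → b = [[2, 1], [3, 2]]
`a[0].append(92)` → a = [[2, 1, 92], [3, 2]]; b = [[2, 1, 92], [3, 2]]
`a.append([4, 8])` → a = [[2, 1, 92], [3, 2], [4, 8]]
`print(b)` → prints [[2, 1, 92], [3, 2]]

Answer: [[2, 1, 92], [3, 2]]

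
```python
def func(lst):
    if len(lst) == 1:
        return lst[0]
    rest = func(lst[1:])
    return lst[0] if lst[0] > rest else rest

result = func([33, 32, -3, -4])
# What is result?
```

Recursive max over [33, 32, -3, -4] = 33

Answer: 33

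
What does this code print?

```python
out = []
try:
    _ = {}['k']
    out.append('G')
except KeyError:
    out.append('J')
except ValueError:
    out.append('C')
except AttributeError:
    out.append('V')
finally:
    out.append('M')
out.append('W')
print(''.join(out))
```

Execution trace: 'J' (except KeyError) → 'M' (finally) → 'W' (after the try/except). Output: JMW

Answer: JMW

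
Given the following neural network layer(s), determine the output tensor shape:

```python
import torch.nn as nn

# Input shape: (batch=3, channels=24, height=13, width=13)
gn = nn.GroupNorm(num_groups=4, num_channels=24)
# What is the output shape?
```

Input: (3, 24, 13, 13) -> Output: (3, 24, 13, 13)

Answer: (3, 24, 13, 13)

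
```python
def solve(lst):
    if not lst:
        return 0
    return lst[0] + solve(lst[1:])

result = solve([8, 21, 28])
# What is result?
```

8 + 21 + 28 + 0 = 57

Answer: 57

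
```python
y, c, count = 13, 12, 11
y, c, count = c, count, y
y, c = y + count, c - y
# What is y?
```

Trace:
`y, c, count = 13, 12, 11` → y = 13; c = 12; count = 11
`y, c, count = c, count, y` → y = 12; c = 11; count = 13
`y, c = y + count, c - y` → y = 25; c = -1
So y = 25

Answer: 25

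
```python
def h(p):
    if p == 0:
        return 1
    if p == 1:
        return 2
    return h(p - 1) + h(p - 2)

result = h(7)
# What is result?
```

Build up from base cases: h(0)=1, h(1)=2, h(2)=3, h(3)=5, h(4)=8, h(5)=13, h(6)=21, ..., h(7)=34

Answer: 34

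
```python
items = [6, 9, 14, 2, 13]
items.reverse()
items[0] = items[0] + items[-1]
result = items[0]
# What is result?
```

Trace:
`items = [6, 9, 14, 2, 13]` → items = [6, 9, 14, 2, 13]
`items.reverse()` → items = [13, 2, 14, 9, 6]
`items[0] = items[0] + items[-1]` → items = [19, 2, 14, 9, 6]
`result = items[0]` → result = 19
So result = 19

Answer: 19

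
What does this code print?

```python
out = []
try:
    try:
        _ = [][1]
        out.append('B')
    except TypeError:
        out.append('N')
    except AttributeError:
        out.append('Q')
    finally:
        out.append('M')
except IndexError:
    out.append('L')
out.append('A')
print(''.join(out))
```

Execution trace: 'M' (finally) → 'L' (outer except IndexError) → 'A' (after the try/except). Output: MLA

Answer: MLA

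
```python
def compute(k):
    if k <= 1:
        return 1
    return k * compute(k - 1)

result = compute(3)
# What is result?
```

compute(3) = 3 * 2 * 1 = 6

Answer: 6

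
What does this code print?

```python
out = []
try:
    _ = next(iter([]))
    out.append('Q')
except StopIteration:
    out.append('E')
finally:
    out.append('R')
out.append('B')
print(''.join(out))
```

Execution trace: 'E' (except StopIteration) → 'R' (finally) → 'B' (after the try/except). Output: ERB

Answer: ERB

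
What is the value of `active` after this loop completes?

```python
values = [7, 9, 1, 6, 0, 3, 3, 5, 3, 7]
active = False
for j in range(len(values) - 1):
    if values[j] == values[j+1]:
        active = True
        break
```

Check consecutive duplicates in [7, 9, 1, 6, 0, 3, 3, 5, 3, 7]
`active` takes the values: False → True

Answer: True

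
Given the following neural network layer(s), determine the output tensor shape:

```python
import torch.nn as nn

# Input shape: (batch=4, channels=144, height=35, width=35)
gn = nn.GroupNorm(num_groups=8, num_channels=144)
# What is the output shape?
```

Input: (4, 144, 35, 35) -> Output: (4, 144, 35, 35)

Answer: (4, 144, 35, 35)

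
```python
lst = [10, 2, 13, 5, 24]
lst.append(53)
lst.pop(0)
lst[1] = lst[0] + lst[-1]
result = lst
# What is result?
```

Trace:
`lst = [10, 2, 13, 5, 24]` → lst = [10, 2, 13, 5, 24]
`lst.append(53)` → lst = [10, 2, 13, 5, 24, 53]
`lst.pop(0)` → lst = [2, 13, 5, 24, 53]
`lst[1] = lst[0] + lst[-1]` → lst = [2, 55, 5, 24, 53]
`result = lst` → result = [2, 55, 5, 24, 53]
So result = [2, 55, 5, 24, 53]

Answer: [2, 55, 5, 24, 53]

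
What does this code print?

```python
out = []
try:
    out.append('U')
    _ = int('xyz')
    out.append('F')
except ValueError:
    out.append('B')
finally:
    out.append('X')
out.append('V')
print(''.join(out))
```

Execution trace: 'U' (try body) → 'B' (except ValueError) → 'X' (finally) → 'V' (after the try/except). Output: UBXV

Answer: UBXV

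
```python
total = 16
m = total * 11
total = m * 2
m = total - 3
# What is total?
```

Trace:
`total = 16` → total = 16
`m = total * 11` → m = 176
`total = m * 2` → total = 352
`m = total - 3` → m = 349
So total = 352

Answer: 352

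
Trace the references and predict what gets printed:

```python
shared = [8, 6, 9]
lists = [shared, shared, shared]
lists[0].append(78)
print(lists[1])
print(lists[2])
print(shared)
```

Key concept: list of same reference.
Step by step:
`shared = [8, 6, 9]` → shared = [8, 6, 9]
`lists = [shared, shared, shared]` → lists = [[8, 6, 9], [8, 6, 9], [8, 6, 9]]
`lists[0].append(78)` → shared = [8, 6, 9, 78]; lists = [[8, 6, 9, 78], [8, 6, 9, 78], [8, 6, 9, 78]]
`print(lists[1])` → prints [8, 6, 9, 78]
`print(lists[2])` → prints [8, 6, 9, 78]
`print(shared)` → prints [8, 6, 9, 78]

Answer:
[8, 6, 9, 78]
[8, 6, 9, 78]
[8, 6, 9, 78]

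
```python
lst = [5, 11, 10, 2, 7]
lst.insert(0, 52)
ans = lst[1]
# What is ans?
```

Trace:
`lst = [5, 11, 10, 2, 7]` → lst = [5, 11, 10, 2, 7]
`lst.insert(0, 52)` → lst = [52, 5, 11, 10, 2, 7]
`ans = lst[1]` → ans = 5
So ans = 5

Answer: 5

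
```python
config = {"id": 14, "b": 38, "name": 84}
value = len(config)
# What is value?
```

Trace:
`config = {"id": 14, "b": 38, "name": 84}` → config = {'id': 14, 'b': 38, 'name': 84}
`value = len(config)` → value = 3
So value = 3

Answer: 3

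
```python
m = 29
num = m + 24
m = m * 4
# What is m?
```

Trace:
`m = 29` → m = 29
`num = m + 24` → num = 53
`m = m * 4` → m = 116
So m = 116

Answer: 116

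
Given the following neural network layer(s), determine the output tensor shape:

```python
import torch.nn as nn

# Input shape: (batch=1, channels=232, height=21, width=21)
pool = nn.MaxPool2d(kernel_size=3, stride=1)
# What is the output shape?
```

Input: (1, 232, 21, 21) -> Output: (1, 232, 19, 19)

Answer: (1, 232, 19, 19)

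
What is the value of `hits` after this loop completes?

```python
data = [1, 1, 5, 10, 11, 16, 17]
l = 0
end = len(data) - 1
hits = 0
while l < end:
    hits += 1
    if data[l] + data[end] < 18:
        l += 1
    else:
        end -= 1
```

Steps to find pair summing to 18
`hits` takes the values: 0 → 1 → 2 → 3 → 4 → 5 → 6

Answer: 6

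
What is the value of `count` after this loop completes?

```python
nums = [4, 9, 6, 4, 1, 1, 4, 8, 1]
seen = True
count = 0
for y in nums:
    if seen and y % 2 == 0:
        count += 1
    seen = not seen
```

Count even values at even positions
`count` takes the values: 0 → 1 → 2 → 3

Answer: 3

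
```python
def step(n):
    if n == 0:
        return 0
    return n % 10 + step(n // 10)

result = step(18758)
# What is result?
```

Sum of digits of 18758: 8 + 5 + 7 + 8 + 1 = 29

Answer: 29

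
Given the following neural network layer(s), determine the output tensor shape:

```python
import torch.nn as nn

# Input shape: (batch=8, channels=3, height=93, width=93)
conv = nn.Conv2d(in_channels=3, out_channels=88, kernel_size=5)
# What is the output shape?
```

Input: (8, 3, 93, 93) -> Output: (8, 88, 89, 89)

Answer: (8, 88, 89, 89)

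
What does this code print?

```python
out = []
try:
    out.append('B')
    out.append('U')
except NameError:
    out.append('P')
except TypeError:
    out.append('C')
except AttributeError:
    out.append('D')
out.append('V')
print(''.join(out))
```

Execution trace: 'B' (try body) → 'U' (try body, no exception) → 'V' (after the try/except). Output: BUV

Answer: BUV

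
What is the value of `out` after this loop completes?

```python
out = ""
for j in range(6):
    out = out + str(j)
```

Concatenate digits 0 to 5
`out` takes the values: "" → "0" → "01" → "012" → "0123" → "01234" → "012345"

Answer: "012345"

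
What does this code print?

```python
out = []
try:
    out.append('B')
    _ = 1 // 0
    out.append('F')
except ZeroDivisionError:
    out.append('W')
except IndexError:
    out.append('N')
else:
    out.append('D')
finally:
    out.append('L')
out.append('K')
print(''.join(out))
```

Execution trace: 'B' (try body) → 'W' (except ZeroDivisionError) → 'L' (finally) → 'K' (after the try/except). Output: BWLK

Answer: BWLK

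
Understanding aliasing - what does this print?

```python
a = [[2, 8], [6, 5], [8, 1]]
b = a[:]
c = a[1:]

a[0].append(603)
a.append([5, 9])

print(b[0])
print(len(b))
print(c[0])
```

Key concept: slice with nested mutation.
Step by step:
`a = [[2, 8], [6, 5], [8, 1]]` → a = [[2, 8], [6, 5], [8, 1]]
`b = a[:]` → b = [[2, 8], [6, 5], [8, 1]]
`c = a[1:]` → c = [[6, 5], [8, 1]]
`a[0].append(603)` → a = [[2, 8, 603], [6, 5], [8, 1]]; b = [[2, 8, 603], [6, 5], [8, 1]]
`a.append([5, 9])` → a = [[2, 8, 603], [6, 5], [8, 1], [5, 9]]
`print(b[0])` → prints [2, 8, 603]
`print(len(b))` → prints 3
`print(c[0])` → prints [6, 5]

Answer:
[2, 8, 603]
3
[6, 5]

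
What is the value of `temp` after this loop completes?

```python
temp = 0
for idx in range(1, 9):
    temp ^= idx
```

XOR of 1 to 8
`temp` takes the values: 0 → 1 → 3 → 0 → 4 → 1 → 7 → 0 → 8

Answer: 8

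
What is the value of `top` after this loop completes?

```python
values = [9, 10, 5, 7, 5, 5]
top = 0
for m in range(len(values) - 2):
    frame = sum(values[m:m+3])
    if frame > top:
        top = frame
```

Max sum of 3-element window in [9, 10, 5, 7, 5, 5]
`top` takes the values: 0 → 24

Answer: 24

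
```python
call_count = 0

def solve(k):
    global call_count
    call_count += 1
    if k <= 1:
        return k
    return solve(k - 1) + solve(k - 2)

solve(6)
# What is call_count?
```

Calls(k) = 1 + Calls(k-1) + Calls(k-2); Calls(0)=Calls(1)=1. For k=6 this gives 25.

Answer: 25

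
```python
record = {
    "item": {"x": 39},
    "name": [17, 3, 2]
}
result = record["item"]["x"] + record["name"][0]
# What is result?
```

Trace:
`record = { ...` → record = {'item': {'x': 39}, 'name': [17, 3, 2]}
`result = record["item"]["x"] + record["name"][0]` → result = 56
So result = 56

Answer: 56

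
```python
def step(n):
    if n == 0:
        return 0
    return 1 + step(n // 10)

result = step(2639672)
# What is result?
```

Count of digits of 2639672: 7

Answer: 7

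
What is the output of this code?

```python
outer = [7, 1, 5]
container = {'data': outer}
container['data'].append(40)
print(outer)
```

Key concept: dict holds reference to list.
Step by step:
`outer = [7, 1, 5]` → outer = [7, 1, 5]
`container = {'data': outer}` → container = {'data': [7, 1, 5]}
`container['data'].append(40)` → outer = [7, 1, 5, 40]; container = {'data': [7, 1, 5, 40]}
`print(outer)` → prints [7, 1, 5, 40]

Answer: [7, 1, 5, 40]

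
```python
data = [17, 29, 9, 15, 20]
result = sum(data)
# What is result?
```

Trace:
`data = [17, 29, 9, 15, 20]` → data = [17, 29, 9, 15, 20]
`result = sum(data)` → result = 90
So result = 90

Answer: 90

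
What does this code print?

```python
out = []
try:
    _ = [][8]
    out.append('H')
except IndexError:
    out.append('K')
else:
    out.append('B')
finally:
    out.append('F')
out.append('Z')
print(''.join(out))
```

Execution trace: 'K' (except IndexError) → 'F' (finally) → 'Z' (after the try/except). Output: KFZ

Answer: KFZ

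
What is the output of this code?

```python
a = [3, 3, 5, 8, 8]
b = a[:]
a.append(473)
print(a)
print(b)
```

Key concept: slice [:] creates copy.
Step by step:
`a = [3, 3, 5, 8, 8]` → a = [3, 3, 5, 8, 8]
`b = a[:]` → b = [3, 3, 5, 8, 8]
`a.append(473)` → a = [3, 3, 5, 8, 8, 473]
`print(a)` → prints [3, 3, 5, 8, 8, 473]
`print(b)` → prints [3, 3, 5, 8, 8]

Answer:
[3, 3, 5, 8, 8, 473]
[3, 3, 5, 8, 8]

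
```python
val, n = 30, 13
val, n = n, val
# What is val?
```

Trace:
`val, n = 30, 13` → val = 30; n = 13
`val, n = n, val` → val = 13; n = 30
So val = 13

Answer: 13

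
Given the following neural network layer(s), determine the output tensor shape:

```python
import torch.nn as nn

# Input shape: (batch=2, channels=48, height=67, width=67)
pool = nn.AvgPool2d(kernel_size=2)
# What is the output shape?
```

Input: (2, 48, 67, 67) -> Output: (2, 48, 33, 33)

Answer: (2, 48, 33, 33)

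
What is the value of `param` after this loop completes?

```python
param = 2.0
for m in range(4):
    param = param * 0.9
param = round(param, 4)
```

Exponential decay: 2.0 * 0.9^4
`param` takes the values: 2.0 → 1.8 → 1.62 → 1.458 → 1.3122

Answer: 1.3122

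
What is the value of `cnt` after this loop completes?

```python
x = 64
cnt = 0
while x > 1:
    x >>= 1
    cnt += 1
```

Count right shifts until 1
`cnt` takes the values: 0 → 1 → 2 → 3 → 4 → 5 → 6

Answer: 6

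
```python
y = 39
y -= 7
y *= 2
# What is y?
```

Trace:
`y = 39` → y = 39
`y -= 7` → y = 32
`y *= 2` → y = 64
So y = 64

Answer: 64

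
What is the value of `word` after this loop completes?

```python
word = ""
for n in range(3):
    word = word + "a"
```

Repeat 'a' 3 times
`word` takes the values: "" → "a" → "aa" → "aaa"

Answer: "aaa"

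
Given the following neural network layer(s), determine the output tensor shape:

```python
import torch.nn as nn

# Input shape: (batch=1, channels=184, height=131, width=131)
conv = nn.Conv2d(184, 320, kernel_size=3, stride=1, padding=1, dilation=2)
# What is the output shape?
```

Input: (1, 184, 131, 131) -> Output: (1, 320, 129, 129)

Answer: (1, 320, 129, 129)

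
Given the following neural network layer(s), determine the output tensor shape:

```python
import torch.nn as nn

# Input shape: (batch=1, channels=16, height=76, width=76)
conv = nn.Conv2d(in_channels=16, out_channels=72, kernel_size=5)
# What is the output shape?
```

Input: (1, 16, 76, 76) -> Output: (1, 72, 72, 72)

Answer: (1, 72, 72, 72)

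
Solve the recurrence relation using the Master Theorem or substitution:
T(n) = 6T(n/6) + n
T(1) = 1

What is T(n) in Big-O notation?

By Master Theorem: a=6, b=6, f(n)=n. Since log_6(6) = 1 and f(n) = Θ(n^1), Case 2 applies. T(n) = O(n log n).

Answer: O(n log n)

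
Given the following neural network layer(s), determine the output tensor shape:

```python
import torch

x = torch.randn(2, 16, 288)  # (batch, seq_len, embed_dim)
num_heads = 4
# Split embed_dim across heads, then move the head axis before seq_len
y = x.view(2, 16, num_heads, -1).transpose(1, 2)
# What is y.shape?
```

Input: (2, 16, 288) -> head_dim = 288 // 4 = 72; after view: (2, 16, 4, 72) -> after transpose(1, 2): (2, 4, 16, 72) -> Output: (2, 4, 16, 72)

Answer: (2, 4, 16, 72)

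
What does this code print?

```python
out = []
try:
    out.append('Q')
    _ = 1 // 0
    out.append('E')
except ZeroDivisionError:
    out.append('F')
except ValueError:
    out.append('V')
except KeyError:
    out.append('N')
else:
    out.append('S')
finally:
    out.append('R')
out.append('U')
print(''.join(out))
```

Execution trace: 'Q' (try body) → 'F' (except ZeroDivisionError) → 'R' (finally) → 'U' (after the try/except). Output: QFRU

Answer: QFRU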